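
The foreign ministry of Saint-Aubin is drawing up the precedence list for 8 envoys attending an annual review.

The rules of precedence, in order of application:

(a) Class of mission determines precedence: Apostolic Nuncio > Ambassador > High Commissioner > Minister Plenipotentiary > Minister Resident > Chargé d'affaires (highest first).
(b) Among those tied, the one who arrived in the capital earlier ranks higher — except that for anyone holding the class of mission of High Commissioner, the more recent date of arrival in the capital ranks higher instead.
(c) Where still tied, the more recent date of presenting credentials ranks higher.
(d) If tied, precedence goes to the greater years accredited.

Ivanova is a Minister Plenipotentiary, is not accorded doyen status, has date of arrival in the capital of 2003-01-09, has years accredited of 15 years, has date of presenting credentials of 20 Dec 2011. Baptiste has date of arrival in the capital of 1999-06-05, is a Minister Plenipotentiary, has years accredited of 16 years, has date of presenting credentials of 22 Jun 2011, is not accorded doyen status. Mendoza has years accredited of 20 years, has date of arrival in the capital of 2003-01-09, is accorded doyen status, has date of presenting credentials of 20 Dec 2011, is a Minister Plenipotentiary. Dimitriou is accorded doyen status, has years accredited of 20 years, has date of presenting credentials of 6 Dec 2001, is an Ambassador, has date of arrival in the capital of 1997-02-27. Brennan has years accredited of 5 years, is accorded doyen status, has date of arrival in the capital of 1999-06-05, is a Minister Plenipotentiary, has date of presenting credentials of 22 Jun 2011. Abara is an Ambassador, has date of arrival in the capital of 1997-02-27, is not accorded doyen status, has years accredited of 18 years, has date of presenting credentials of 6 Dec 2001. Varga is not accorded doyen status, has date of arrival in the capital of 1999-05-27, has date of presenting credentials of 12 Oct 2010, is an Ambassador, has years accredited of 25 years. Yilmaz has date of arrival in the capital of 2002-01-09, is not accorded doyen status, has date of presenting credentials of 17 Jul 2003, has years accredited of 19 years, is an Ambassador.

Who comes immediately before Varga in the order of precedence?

Abara

By class of mission: Dimitriou, Abara, Varga and Yilmaz (Ambassador); then Baptiste, Brennan, Mendoza and Ivanova (Minister Plenipotentiary).
Among Dimitriou, Abara, Varga and Yilmaz, by date of arrival in the capital (earlier first): Dimitriou and Abara (1997-02-27) before Varga (1999-05-27) before Yilmaz (2002-01-09).
Dimitriou and Abara both have date of presenting credentials 6 Dec 2001, so the next rule applies.
Among Dimitriou and Abara, by years accredited (higher first): Dimitriou (20 years) before Abara (18 years).
Among Baptiste, Brennan, Mendoza and Ivanova, by date of arrival in the capital (earlier first): Baptiste and Brennan (1999-06-05) before Mendoza and Ivanova (2003-01-09).
Baptiste and Brennan both have date of presenting credentials 22 Jun 2011, so the next rule applies.
Among Baptiste and Brennan, by years accredited (higher first): Baptiste (16 years) before Brennan (5 years).
Mendoza and Ivanova both have date of presenting credentials 20 Dec 2011, so the next rule applies.
Among Mendoza and Ivanova, by years accredited (higher first): Mendoza (20 years) before Ivanova (15 years).
Order: Dimitriou, Abara, Varga, Yilmaz, Baptiste, Brennan, Mendoza, Ivanova.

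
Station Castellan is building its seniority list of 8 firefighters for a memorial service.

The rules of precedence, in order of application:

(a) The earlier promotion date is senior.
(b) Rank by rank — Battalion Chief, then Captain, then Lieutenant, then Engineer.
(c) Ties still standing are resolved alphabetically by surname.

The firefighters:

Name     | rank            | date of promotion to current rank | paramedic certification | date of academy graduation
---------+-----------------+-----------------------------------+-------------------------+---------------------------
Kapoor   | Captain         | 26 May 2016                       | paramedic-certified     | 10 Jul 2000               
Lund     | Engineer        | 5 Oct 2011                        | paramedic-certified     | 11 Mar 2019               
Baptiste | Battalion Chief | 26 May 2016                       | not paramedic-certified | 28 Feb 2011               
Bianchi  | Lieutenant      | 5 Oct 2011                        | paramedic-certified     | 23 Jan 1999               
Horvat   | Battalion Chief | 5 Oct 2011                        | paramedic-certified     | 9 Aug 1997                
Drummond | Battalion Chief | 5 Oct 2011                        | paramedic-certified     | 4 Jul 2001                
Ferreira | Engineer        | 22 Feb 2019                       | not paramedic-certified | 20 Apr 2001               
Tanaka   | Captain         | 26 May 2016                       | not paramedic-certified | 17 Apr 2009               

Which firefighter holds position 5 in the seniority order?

Baptiste

By date of promotion to current rank (earlier first): Drummond, Horvat, Bianchi and Lund (each 5 Oct 2011); then Baptiste, Kapoor and Tanaka (each 26 May 2016); then Ferreira (22 Feb 2019).
Among Drummond, Horvat, Bianchi and Lund, by rank: Drummond and Horvat (Battalion Chief) before Bianchi (Lieutenant) before Lund (Engineer).
Among Drummond and Horvat, alphabetically by surname: Drummond before Horvat.
Among Baptiste, Kapoor and Tanaka, by rank: Baptiste (Battalion Chief) before Kapoor and Tanaka (Captain).
Among Kapoor and Tanaka, alphabetically by surname: Kapoor before Tanaka.
Order: Drummond, Horvat, Bianchi, Lund, Baptiste, Kapoor, Tanaka, Ferreira.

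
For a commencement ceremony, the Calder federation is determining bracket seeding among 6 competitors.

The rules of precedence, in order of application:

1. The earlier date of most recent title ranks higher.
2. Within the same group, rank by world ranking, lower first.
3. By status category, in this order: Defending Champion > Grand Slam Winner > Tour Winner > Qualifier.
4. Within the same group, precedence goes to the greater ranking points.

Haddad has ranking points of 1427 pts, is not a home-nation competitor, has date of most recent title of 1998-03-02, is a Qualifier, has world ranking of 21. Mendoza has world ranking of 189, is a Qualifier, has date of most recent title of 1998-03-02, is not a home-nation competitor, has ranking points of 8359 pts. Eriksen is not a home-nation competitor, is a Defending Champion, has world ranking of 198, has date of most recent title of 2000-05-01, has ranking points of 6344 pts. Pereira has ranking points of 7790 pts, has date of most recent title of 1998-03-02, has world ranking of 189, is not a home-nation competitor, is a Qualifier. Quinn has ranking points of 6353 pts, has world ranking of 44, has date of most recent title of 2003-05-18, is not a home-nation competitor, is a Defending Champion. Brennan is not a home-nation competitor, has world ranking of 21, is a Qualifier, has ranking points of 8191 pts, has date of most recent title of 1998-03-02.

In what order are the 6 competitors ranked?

Brennan, Haddad, Mendoza, Pereira, Eriksen, Quinn

By date of most recent title (earlier first): Brennan, Haddad, Mendoza and Pereira (each 1998-03-02); then Eriksen (2000-05-01); then Quinn (2003-05-18).
Among Brennan, Haddad, Mendoza and Pereira, by world ranking (lower first): Brennan and Haddad (21) before Mendoza and Pereira (189).
Brennan and Haddad are each Qualifier, so the next rule applies.
Among Brennan and Haddad, by ranking points (higher first): Brennan (8191 pts) before Haddad (1427 pts).
Mendoza and Pereira are each Qualifier, so the next rule applies.
Among Mendoza and Pereira, by ranking points (higher first): Mendoza (8359 pts) before Pereira (7790 pts).
Full order: Brennan, Haddad, Mendoza, Pereira, Eriksen, Quinn.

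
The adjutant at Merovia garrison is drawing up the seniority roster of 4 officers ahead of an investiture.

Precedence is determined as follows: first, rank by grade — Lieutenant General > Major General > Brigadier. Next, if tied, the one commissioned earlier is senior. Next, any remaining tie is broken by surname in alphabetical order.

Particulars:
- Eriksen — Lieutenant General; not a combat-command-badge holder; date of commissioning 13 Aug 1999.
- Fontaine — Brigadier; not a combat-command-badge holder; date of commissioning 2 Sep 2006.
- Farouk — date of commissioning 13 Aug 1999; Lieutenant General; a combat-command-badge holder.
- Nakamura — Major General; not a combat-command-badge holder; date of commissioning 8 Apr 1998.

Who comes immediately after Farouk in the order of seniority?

Nakamura

By grade: Eriksen and Farouk (Lieutenant General); then Nakamura (Major General); then Fontaine (Brigadier).
Eriksen and Farouk both have date of commissioning 13 Aug 1999, so the next rule applies.
Among Eriksen and Farouk, alphabetically by surname: Eriksen before Farouk.
Order: Eriksen, Farouk, Nakamura, Fontaine.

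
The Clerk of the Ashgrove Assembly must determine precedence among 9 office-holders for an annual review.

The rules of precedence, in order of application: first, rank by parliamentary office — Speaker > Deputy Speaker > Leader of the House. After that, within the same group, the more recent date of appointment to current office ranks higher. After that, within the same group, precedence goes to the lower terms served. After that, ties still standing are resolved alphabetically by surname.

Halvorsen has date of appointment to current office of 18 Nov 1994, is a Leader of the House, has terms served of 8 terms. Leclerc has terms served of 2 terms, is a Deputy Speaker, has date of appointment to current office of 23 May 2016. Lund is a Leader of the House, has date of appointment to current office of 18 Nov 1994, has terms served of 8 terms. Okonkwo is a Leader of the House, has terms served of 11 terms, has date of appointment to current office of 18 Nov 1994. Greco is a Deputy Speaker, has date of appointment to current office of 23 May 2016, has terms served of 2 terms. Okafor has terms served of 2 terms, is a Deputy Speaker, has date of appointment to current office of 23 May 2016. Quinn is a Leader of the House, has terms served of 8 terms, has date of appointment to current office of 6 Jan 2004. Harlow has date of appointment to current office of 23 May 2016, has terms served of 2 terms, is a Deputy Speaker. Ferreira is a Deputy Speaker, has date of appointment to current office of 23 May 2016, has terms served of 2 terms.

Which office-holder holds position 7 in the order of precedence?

Halvorsen

By parliamentary office: Ferreira, Greco, Harlow, Leclerc and Okafor (Deputy Speaker); then Quinn, Halvorsen, Lund and Okonkwo (Leader of the House).
Ferreira, Greco, Harlow, Leclerc and Okafor all have date of appointment to current office 23 May 2016, so the next rule applies.
Ferreira, Greco, Harlow, Leclerc and Okafor all have terms served 2 terms, so the next rule applies.
Among Ferreira, Greco, Harlow, Leclerc and Okafor, alphabetically by surname: Ferreira before Greco before Harlow before Leclerc before Okafor.
Among Quinn, Halvorsen, Lund and Okonkwo, by date of appointment to current office (later first): Quinn (6 Jan 2004) before Halvorsen, Lund and Okonkwo (18 Nov 1994).
Among Halvorsen, Lund and Okonkwo, by terms served (lower first): Halvorsen and Lund (8 terms) before Okonkwo (11 terms).
Among Halvorsen and Lund, alphabetically by surname: Halvorsen before Lund.
Order: Ferreira, Greco, Harlow, Leclerc, Okafor, Quinn, Halvorsen, Lund, Okonkwo.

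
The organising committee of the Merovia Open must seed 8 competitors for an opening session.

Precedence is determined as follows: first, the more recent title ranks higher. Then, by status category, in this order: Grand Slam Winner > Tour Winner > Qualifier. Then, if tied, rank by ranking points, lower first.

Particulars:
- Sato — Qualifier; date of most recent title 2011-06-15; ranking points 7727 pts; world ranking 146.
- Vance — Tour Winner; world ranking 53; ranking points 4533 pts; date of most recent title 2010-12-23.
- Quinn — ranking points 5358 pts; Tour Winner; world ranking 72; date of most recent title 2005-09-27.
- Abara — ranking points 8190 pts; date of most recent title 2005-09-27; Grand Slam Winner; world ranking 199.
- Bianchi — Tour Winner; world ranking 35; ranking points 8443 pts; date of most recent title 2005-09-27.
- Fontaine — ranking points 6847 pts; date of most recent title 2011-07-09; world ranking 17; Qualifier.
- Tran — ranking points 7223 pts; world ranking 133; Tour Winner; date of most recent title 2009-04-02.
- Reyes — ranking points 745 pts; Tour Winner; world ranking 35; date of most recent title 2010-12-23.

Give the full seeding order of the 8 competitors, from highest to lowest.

By date of most recent title (later first): Fontaine (2011-07-09); then Sato (2011-06-15); then Reyes and Vance (both 2010-12-23); then Tran (2009-04-02); then Abara, Quinn and Bianchi (each 2005-09-27).
Reyes and Vance are each Tour Winner, so the next rule applies.
Among Reyes and Vance, by ranking points (lower first): Reyes (745 pts) before Vance (4533 pts).
Among Abara, Quinn and Bianchi, by status category: Abara (Grand Slam Winner) before Quinn and Bianchi (Tour Winner).
Among Quinn and Bianchi, by ranking points (lower first): Quinn (5358 pts) before Bianchi (8443 pts).
Full order: Fontaine, Sato, Reyes, Vance, Tran, Abara, Quinn, Bianchi.

Fontaine, Sato, Reyes, Vance, Tran, Abara, Quinn, Bianchi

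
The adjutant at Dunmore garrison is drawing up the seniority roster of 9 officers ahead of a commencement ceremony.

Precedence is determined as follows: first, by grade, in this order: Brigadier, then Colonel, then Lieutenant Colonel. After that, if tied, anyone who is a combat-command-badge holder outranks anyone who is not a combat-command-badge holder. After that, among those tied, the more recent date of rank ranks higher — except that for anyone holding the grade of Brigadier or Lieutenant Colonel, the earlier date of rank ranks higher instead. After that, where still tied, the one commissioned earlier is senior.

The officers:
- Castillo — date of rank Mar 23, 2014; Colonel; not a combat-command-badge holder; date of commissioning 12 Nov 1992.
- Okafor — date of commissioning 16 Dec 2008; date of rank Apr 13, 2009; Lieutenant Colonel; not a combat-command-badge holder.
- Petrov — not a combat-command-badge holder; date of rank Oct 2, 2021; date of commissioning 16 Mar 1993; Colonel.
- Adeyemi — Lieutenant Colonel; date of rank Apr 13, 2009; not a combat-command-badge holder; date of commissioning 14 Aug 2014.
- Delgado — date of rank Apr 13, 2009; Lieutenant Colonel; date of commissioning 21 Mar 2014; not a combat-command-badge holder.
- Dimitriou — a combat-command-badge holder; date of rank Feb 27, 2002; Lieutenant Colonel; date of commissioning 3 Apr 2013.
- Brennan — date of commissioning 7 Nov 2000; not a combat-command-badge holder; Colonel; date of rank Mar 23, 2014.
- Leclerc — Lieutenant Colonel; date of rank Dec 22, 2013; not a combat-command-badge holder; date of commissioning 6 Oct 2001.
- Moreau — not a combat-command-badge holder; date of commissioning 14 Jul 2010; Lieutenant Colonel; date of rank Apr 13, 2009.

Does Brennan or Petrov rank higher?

By grade: Petrov, Castillo and Brennan (Colonel); then Dimitriou, Okafor, Moreau, Delgado, Adeyemi and Leclerc (Lieutenant Colonel).
Petrov, Castillo and Brennan are each not a combat-command-badge holder, so the next rule applies.
Among Petrov, Castillo and Brennan, by date of rank (later first): Petrov (Oct 2, 2021) before Castillo and Brennan (Mar 23, 2014).
Among Castillo and Brennan, by date of commissioning (earlier first): Castillo (12 Nov 1992) before Brennan (7 Nov 2000).
Among Dimitriou, Okafor, Moreau, Delgado, Adeyemi and Leclerc, a combat-command-badge holder before not a combat-command-badge holder: Dimitriou (a combat-command-badge holder) before Okafor, Moreau, Delgado, Adeyemi and Leclerc (not a combat-command-badge holder).
Among Okafor, Moreau, Delgado, Adeyemi and Leclerc, by date of rank (earlier first) (reversed rule for this group): Okafor, Moreau, Delgado and Adeyemi (Apr 13, 2009) before Leclerc (Dec 22, 2013).
Among Okafor, Moreau, Delgado and Adeyemi, by date of commissioning (earlier first): Okafor (16 Dec 2008) before Moreau (14 Jul 2010) before Delgado (21 Mar 2014) before Adeyemi (14 Aug 2014).
So Petrov takes precedence.

Petrov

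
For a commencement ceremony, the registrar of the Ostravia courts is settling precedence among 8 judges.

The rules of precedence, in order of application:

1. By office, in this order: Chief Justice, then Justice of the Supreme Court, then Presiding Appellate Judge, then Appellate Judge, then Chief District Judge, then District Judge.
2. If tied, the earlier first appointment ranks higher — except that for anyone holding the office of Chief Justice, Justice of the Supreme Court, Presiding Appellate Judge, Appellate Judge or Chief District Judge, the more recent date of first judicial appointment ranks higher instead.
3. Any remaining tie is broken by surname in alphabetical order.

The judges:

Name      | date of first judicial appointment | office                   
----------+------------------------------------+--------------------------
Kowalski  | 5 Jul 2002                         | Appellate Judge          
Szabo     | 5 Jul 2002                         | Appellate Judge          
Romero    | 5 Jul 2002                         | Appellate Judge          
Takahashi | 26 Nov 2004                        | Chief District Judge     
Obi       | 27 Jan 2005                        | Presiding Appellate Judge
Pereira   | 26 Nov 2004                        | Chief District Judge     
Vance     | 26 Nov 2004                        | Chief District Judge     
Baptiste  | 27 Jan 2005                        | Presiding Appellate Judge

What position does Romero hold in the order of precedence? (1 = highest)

4

By office: Baptiste and Obi (Presiding Appellate Judge); then Kowalski, Romero and Szabo (Appellate Judge); then Pereira, Takahashi and Vance (Chief District Judge).
Baptiste and Obi both have date of first judicial appointment 27 Jan 2005, so the next rule applies.
Among Baptiste and Obi, alphabetically by surname: Baptiste before Obi.
Kowalski, Romero and Szabo all have date of first judicial appointment 5 Jul 2002, so the next rule applies.
Among Kowalski, Romero and Szabo, alphabetically by surname: Kowalski before Romero before Szabo.
Pereira, Takahashi and Vance all have date of first judicial appointment 26 Nov 2004, so the next rule applies.
Among Pereira, Takahashi and Vance, alphabetically by surname: Pereira before Takahashi before Vance.
Order: Baptiste, Obi, Kowalski, Romero, Szabo, Pereira, Takahashi, Vance. So position 4.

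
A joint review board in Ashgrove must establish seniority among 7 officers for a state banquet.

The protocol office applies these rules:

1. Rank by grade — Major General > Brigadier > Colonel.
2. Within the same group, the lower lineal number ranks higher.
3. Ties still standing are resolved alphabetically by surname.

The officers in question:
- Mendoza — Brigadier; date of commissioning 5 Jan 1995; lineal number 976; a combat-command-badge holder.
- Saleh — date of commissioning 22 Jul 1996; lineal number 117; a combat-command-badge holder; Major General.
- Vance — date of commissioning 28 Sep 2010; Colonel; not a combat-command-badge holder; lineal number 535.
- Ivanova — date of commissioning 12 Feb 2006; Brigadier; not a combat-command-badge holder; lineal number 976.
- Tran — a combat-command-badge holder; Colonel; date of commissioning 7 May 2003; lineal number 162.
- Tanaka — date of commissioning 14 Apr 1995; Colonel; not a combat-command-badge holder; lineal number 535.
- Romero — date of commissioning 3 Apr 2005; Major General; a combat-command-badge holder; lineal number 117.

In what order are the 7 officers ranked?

Romero, Saleh, Ivanova, Mendoza, Tran, Tanaka, Vance

By grade: Romero and Saleh (Major General); then Ivanova and Mendoza (Brigadier); then Tran, Tanaka and Vance (Colonel).
Romero and Saleh both have lineal number 117, so the next rule applies.
Among Romero and Saleh, alphabetically by surname: Romero before Saleh.
Ivanova and Mendoza both have lineal number 976, so the next rule applies.
Among Ivanova and Mendoza, alphabetically by surname: Ivanova before Mendoza.
Among Tran, Tanaka and Vance, by lineal number (lower first): Tran (162) before Tanaka and Vance (535).
Among Tanaka and Vance, alphabetically by surname: Tanaka before Vance.
Full order: Romero, Saleh, Ivanova, Mendoza, Tran, Tanaka, Vance.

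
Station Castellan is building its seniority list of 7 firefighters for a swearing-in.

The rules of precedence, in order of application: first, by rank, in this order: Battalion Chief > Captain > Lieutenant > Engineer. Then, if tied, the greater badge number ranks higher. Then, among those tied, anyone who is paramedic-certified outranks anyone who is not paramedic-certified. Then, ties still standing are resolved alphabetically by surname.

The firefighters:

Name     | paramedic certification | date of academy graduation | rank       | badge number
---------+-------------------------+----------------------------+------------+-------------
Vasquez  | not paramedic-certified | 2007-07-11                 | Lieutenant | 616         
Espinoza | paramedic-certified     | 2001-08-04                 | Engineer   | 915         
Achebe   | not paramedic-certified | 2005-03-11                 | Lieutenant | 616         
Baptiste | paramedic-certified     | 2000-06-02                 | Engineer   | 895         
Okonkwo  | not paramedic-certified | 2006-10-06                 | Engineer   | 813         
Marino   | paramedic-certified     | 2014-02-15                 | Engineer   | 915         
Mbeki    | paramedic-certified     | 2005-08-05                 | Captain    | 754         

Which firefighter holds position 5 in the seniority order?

By rank: Mbeki (Captain); then Achebe and Vasquez (Lieutenant); then Espinoza, Marino, Baptiste and Okonkwo (Engineer).
Achebe and Vasquez both have badge number 616, so the next rule applies.
Achebe and Vasquez are each not paramedic-certified, so the next rule applies.
Among Achebe and Vasquez, alphabetically by surname: Achebe before Vasquez.
Among Espinoza, Marino, Baptiste and Okonkwo, by badge number (higher first): Espinoza and Marino (915) before Baptiste (895) before Okonkwo (813).
Espinoza and Marino are each paramedic-certified, so the next rule applies.
Among Espinoza and Marino, alphabetically by surname: Espinoza before Marino.
Order: Mbeki, Achebe, Vasquez, Espinoza, Marino, Baptiste, Okonkwo.

Marino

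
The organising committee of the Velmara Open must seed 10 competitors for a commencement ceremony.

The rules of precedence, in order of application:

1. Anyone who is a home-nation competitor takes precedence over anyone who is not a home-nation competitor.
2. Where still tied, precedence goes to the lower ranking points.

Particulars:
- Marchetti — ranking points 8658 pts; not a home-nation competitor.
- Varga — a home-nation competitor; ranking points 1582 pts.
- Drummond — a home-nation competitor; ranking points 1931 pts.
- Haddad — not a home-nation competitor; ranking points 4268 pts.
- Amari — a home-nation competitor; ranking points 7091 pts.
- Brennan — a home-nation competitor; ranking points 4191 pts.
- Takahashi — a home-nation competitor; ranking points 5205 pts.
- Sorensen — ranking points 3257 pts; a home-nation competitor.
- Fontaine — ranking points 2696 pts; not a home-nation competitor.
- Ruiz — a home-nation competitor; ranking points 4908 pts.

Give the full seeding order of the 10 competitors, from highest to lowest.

By the first rule: Varga, Drummond, Sorensen, Brennan, Ruiz, Takahashi and Amari (each a home-nation competitor); then Fontaine, Haddad and Marchetti (each not a home-nation competitor).
Among Varga, Drummond, Sorensen, Brennan, Ruiz, Takahashi and Amari, by ranking points (lower first): Varga (1582 pts) before Drummond (1931 pts) before Sorensen (3257 pts) before Brennan (4191 pts) before Ruiz (4908 pts) before Takahashi (5205 pts) before Amari (7091 pts).
Among Fontaine, Haddad and Marchetti, by ranking points (lower first): Fontaine (2696 pts) before Haddad (4268 pts) before Marchetti (8658 pts).
Full order: Varga, Drummond, Sorensen, Brennan, Ruiz, Takahashi, Amari, Fontaine, Haddad, Marchetti.

Varga, Drummond, Sorensen, Brennan, Ruiz, Takahashi, Amari, Fontaine, Haddad, Marchetti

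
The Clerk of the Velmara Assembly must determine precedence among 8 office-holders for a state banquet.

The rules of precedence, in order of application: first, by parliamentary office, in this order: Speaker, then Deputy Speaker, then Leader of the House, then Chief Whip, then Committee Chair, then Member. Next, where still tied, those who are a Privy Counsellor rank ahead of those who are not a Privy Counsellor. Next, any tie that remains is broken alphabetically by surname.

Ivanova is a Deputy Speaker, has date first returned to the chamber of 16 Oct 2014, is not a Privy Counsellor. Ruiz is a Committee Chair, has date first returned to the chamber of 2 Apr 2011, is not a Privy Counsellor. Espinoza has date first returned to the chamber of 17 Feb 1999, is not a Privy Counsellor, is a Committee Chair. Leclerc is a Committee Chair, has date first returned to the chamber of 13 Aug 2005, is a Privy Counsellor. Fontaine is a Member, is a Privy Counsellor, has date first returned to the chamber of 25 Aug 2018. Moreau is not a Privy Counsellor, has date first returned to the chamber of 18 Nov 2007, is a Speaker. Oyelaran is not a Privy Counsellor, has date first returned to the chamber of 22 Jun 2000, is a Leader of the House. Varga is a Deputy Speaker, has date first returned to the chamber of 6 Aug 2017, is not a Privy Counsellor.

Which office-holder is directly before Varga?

Ivanova

By parliamentary office: Moreau (Speaker); then Ivanova and Varga (Deputy Speaker); then Oyelaran (Leader of the House); then Leclerc, Espinoza and Ruiz (Committee Chair); then Fontaine (Member).
Ivanova and Varga are each not a Privy Counsellor, so the next rule applies.
Among Ivanova and Varga, alphabetically by surname: Ivanova before Varga.
Among Leclerc, Espinoza and Ruiz, a Privy Counsellor before not a Privy Counsellor: Leclerc (a Privy Counsellor) before Espinoza and Ruiz (not a Privy Counsellor).
Among Espinoza and Ruiz, alphabetically by surname: Espinoza before Ruiz.
Order: Moreau, Ivanova, Varga, Oyelaran, Leclerc, Espinoza, Ruiz, Fontaine.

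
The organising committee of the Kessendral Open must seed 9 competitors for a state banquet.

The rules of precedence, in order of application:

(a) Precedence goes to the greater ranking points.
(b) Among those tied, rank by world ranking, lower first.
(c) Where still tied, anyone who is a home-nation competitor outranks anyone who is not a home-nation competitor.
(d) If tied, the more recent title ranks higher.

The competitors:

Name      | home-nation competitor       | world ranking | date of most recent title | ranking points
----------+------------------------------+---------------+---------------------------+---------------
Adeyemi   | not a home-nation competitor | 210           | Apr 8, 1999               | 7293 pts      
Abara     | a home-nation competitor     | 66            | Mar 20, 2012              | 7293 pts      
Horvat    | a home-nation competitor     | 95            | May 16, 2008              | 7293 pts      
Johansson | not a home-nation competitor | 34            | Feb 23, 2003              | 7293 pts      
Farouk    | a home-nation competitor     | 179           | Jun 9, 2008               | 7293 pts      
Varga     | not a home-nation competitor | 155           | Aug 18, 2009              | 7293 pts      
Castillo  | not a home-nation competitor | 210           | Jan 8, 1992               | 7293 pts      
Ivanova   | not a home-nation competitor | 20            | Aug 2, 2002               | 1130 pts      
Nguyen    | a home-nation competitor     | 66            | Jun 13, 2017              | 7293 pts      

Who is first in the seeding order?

By ranking points (higher first): Johansson, Nguyen, Abara, Horvat, Varga, Farouk, Adeyemi and Castillo (each 7293 pts); then Ivanova (1130 pts).
Among Johansson, Nguyen, Abara, Horvat, Varga, Farouk, Adeyemi and Castillo, by world ranking (lower first): Johansson (34) before Nguyen and Abara (66) before Horvat (95) before Varga (155) before Farouk (179) before Adeyemi and Castillo (210).
Nguyen and Abara are each a home-nation competitor, so the next rule applies.
Among Nguyen and Abara, by date of most recent title (later first): Nguyen (Jun 13, 2017) before Abara (Mar 20, 2012).
Adeyemi and Castillo are each not a home-nation competitor, so the next rule applies.
Among Adeyemi and Castillo, by date of most recent title (later first): Adeyemi (Apr 8, 1999) before Castillo (Jan 8, 1992).
Order: Johansson, Nguyen, Abara, Horvat, Varga, Farouk, Adeyemi, Castillo, Ivanova.

Johansson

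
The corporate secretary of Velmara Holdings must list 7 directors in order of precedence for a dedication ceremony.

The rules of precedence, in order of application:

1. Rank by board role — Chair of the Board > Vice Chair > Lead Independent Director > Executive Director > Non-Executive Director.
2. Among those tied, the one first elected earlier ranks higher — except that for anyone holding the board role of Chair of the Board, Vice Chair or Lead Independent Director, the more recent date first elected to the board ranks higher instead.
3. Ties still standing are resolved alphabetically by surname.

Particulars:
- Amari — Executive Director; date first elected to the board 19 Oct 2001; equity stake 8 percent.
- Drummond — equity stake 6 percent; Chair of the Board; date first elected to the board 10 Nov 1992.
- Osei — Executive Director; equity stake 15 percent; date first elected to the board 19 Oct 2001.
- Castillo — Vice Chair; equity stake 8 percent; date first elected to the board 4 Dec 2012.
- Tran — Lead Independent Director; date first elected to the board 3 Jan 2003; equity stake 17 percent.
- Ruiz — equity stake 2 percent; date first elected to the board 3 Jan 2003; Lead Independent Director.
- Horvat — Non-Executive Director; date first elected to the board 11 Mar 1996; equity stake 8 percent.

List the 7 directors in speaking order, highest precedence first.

Drummond, Castillo, Ruiz, Tran, Amari, Osei, Horvat

By board role: Drummond (Chair of the Board); then Castillo (Vice Chair); then Ruiz and Tran (Lead Independent Director); then Amari and Osei (Executive Director); then Horvat (Non-Executive Director).
Ruiz and Tran both have date first elected to the board 3 Jan 2003, so the next rule applies.
Among Ruiz and Tran, alphabetically by surname: Ruiz before Tran.
Amari and Osei both have date first elected to the board 19 Oct 2001, so the next rule applies.
Among Amari and Osei, alphabetically by surname: Amari before Osei.
Full order: Drummond, Castillo, Ruiz, Tran, Amari, Osei, Horvat.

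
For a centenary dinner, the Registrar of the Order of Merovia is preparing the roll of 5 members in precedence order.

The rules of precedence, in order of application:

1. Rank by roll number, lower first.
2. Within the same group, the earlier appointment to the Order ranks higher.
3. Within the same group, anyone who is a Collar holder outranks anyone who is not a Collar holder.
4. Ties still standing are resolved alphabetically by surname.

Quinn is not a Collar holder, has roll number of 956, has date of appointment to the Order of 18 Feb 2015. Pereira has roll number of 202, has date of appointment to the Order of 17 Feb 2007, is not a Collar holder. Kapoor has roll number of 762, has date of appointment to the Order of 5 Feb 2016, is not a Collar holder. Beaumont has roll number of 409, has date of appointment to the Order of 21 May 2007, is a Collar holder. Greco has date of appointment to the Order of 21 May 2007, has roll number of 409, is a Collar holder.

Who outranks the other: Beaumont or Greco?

Beaumont

By roll number (lower first): Pereira (202); then Beaumont and Greco (both 409); then Kapoor (762); then Quinn (956).
Beaumont and Greco both have date of appointment to the Order 21 May 2007, so the next rule applies.
Beaumont and Greco are each a Collar holder, so the next rule applies.
Among Beaumont and Greco, alphabetically by surname: Beaumont before Greco.
So Beaumont takes precedence.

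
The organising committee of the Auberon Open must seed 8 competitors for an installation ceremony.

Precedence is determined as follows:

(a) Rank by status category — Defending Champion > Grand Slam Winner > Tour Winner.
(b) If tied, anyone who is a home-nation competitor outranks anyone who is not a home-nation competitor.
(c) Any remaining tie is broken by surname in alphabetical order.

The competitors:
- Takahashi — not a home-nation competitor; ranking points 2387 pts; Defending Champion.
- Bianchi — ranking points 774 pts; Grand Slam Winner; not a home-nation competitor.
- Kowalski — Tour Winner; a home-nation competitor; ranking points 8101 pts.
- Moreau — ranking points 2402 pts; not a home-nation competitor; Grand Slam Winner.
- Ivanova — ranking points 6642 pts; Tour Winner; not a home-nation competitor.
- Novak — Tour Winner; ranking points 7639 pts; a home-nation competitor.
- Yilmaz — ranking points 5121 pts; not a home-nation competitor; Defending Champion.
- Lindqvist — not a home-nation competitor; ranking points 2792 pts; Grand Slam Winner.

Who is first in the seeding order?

Takahashi

By status category: Takahashi and Yilmaz (Defending Champion); then Bianchi, Lindqvist and Moreau (Grand Slam Winner); then Kowalski, Novak and Ivanova (Tour Winner).
Takahashi and Yilmaz are each not a home-nation competitor, so the next rule applies.
Among Takahashi and Yilmaz, alphabetically by surname: Takahashi before Yilmaz.
Bianchi, Lindqvist and Moreau are each not a home-nation competitor, so the next rule applies.
Among Bianchi, Lindqvist and Moreau, alphabetically by surname: Bianchi before Lindqvist before Moreau.
Among Kowalski, Novak and Ivanova, a home-nation competitor before not a home-nation competitor: Kowalski and Novak (a home-nation competitor) before Ivanova (not a home-nation competitor).
Among Kowalski and Novak, alphabetically by surname: Kowalski before Novak.
Order: Takahashi, Yilmaz, Bianchi, Lindqvist, Moreau, Kowalski, Novak, Ivanova.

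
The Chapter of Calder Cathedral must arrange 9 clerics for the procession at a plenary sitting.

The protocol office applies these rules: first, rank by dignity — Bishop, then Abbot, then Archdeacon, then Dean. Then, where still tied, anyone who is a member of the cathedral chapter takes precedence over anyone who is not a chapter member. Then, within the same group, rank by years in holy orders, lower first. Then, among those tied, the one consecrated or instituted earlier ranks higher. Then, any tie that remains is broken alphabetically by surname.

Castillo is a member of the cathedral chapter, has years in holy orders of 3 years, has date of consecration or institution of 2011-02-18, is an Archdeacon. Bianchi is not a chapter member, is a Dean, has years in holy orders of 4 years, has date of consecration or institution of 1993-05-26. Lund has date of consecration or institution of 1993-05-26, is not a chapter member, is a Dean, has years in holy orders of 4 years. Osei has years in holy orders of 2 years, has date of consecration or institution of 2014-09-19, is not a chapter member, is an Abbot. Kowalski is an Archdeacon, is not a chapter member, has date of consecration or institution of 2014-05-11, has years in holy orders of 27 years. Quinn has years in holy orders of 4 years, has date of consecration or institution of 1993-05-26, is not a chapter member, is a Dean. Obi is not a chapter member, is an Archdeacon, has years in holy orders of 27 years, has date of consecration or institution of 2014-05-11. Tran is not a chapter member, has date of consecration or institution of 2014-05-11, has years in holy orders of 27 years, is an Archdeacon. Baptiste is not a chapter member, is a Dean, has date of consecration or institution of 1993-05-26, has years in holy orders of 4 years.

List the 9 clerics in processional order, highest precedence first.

By dignity: Osei (Abbot); then Castillo, Kowalski, Obi and Tran (Archdeacon); then Baptiste, Bianchi, Lund and Quinn (Dean).
Among Castillo, Kowalski, Obi and Tran, a member of the cathedral chapter before not a chapter member: Castillo (a member of the cathedral chapter) before Kowalski, Obi and Tran (not a chapter member).
Kowalski, Obi and Tran all have years in holy orders 27 years, so the next rule applies.
Kowalski, Obi and Tran all have date of consecration or institution 2014-05-11, so the next rule applies.
Among Kowalski, Obi and Tran, alphabetically by surname: Kowalski before Obi before Tran.
Baptiste, Bianchi, Lund and Quinn are each not a chapter member, so the next rule applies.
Baptiste, Bianchi, Lund and Quinn all have years in holy orders 4 years, so the next rule applies.
Baptiste, Bianchi, Lund and Quinn all have date of consecration or institution 1993-05-26, so the next rule applies.
Among Baptiste, Bianchi, Lund and Quinn, alphabetically by surname: Baptiste before Bianchi before Lund before Quinn.
Full order: Osei, Castillo, Kowalski, Obi, Tran, Baptiste, Bianchi, Lund, Quinn.

Osei, Castillo, Kowalski, Obi, Tran, Baptiste, Bianchi, Lund, Quinn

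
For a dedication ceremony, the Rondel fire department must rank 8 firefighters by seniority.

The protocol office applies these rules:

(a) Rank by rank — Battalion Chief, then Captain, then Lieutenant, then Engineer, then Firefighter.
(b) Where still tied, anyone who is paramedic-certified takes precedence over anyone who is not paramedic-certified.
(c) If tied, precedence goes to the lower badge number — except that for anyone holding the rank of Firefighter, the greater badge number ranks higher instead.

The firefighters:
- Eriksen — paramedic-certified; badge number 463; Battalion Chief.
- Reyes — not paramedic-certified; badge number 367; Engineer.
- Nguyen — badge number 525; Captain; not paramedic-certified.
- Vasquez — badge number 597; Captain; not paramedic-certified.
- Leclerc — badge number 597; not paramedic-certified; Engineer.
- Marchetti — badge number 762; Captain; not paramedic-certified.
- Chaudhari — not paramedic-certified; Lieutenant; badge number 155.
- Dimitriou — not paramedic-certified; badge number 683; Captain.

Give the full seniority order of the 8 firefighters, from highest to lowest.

Eriksen, Nguyen, Vasquez, Dimitriou, Marchetti, Chaudhari, Reyes, Leclerc

By rank: Eriksen (Battalion Chief); then Nguyen, Vasquez, Dimitriou and Marchetti (Captain); then Chaudhari (Lieutenant); then Reyes and Leclerc (Engineer).
Nguyen, Vasquez, Dimitriou and Marchetti are each not paramedic-certified, so the next rule applies.
Among Nguyen, Vasquez, Dimitriou and Marchetti, by badge number (lower first): Nguyen (525) before Vasquez (597) before Dimitriou (683) before Marchetti (762).
Reyes and Leclerc are each not paramedic-certified, so the next rule applies.
Among Reyes and Leclerc, by badge number (lower first): Reyes (367) before Leclerc (597).
Full order: Eriksen, Nguyen, Vasquez, Dimitriou, Marchetti, Chaudhari, Reyes, Leclerc.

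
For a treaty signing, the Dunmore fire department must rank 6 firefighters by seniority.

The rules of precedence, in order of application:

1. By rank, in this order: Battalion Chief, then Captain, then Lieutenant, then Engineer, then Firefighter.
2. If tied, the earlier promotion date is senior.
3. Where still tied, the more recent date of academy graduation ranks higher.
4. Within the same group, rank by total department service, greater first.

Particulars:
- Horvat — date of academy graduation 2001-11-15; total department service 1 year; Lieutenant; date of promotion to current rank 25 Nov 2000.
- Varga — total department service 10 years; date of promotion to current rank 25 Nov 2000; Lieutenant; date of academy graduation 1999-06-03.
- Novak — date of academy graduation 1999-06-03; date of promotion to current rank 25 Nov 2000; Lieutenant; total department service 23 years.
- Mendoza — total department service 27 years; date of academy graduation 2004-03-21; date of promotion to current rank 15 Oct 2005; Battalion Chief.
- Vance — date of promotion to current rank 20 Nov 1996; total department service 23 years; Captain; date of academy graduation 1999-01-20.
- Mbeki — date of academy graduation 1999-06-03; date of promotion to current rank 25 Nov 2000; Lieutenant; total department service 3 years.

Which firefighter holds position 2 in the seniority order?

Vance

By rank: Mendoza (Battalion Chief); then Vance (Captain); then Horvat, Novak, Varga and Mbeki (Lieutenant).
Horvat, Novak, Varga and Mbeki all have date of promotion to current rank 25 Nov 2000, so the next rule applies.
Among Horvat, Novak, Varga and Mbeki, by date of academy graduation (later first): Horvat (2001-11-15) before Novak, Varga and Mbeki (1999-06-03).
Among Novak, Varga and Mbeki, by total department service (higher first): Novak (23 years) before Varga (10 years) before Mbeki (3 years).
Order: Mendoza, Vance, Horvat, Novak, Varga, Mbeki.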